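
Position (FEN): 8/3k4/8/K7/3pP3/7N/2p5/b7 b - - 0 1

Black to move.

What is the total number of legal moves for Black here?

15

Black to move; king on d7.
In check: no.
Legal moves: Ke8, Kd8, Kc8, Ke7, Kc7, Ke6, Kd6, Kc6, Bc3+, Bb2, d3, c1=Q, c1=R, c1=B, c1=N.
Count: 15.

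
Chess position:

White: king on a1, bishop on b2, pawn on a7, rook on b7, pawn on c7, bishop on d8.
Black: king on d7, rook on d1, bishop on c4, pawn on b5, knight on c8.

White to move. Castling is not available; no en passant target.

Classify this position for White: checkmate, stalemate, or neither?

White to move; white king on a1.
In check: yes, from the black rook on d1.
King squares — b1: attacked by Rd1; a2: attacked by Bc4; b2: own bishop.
Legal moves for White: Bc1.
White is in check but has 1 legal move → neither.

neither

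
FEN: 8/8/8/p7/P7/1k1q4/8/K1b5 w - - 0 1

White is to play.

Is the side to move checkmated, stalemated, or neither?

White to move; white king on a1.
In check: no.
King squares — b1: attacked by Qd3; a2: attacked by Kb3; b2: attacked by Bc1.
Legal moves for White: none.
Not in check and no legal moves → stalemate.

stalemate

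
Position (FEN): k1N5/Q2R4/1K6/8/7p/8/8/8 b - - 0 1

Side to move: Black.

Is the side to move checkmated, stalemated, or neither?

Black to move; black king on a8.
In check: yes, from the white queen on a7.
King squares — a7: attacked by Kb6; b7: attacked by Kb6; b8: attacked by Qa7.
Legal moves for Black: none.
In check with no legal moves → checkmate.

checkmate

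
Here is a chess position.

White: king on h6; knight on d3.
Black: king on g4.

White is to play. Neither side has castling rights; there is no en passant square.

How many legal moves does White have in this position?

White to move; king on h6.
In check: no.
Legal moves: Kh7, Kg7, Kg6, Ne5+, Nc5, Nf4, Nb4, Nf2+, Nb2, Ne1, Nc1.
Count: 11.

11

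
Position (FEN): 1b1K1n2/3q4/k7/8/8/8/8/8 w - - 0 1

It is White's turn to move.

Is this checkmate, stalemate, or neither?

White to move; white king on d8.
In check: yes, from the black queen on d7.
King squares — c7: attacked by Qd7; d7: attacked by Nf8; e7: attacked by Qd7; c8: attacked by Qd7; e8: attacked by Qd7.
Legal moves for White: none.
In check with no legal moves → checkmate.

checkmate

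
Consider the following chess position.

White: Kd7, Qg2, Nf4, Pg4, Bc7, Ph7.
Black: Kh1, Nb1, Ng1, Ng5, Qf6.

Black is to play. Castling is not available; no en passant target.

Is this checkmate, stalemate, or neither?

checkmate

Black to move; black king on h1.
In check: yes, from the white queen on g2.
King squares — g1: own knight; g2: attacked by Nf4; h2: attacked by Qg2.
Legal moves for Black: none.
In check with no legal moves → checkmate.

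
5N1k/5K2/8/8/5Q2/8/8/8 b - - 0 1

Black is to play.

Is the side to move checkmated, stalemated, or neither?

Black to move; black king on h8.
In check: no.
King squares — g7: attacked by Kf7; h7: attacked by Nf8; g8: attacked by Kf7.
Legal moves for Black: none.
Not in check and no legal moves → stalemate.

stalemate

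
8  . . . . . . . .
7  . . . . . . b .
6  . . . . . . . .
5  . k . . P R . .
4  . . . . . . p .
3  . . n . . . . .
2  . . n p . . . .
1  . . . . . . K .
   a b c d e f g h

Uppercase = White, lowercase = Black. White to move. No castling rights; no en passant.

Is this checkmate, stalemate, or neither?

White to move; white king on g1.
In check: no.
Legal moves for White: Rf8, Rf7, Rf6, Rh5, Rg5, Rf4, Rf3, Rf2, Rf1, Kh2, Kg2, Kf2, Kh1, Kf1, e6+.
White has 15 legal moves and is not in check → neither.

neither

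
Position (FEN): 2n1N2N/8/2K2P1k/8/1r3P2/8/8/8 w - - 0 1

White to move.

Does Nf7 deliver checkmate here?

no

After Nf7: black king on h6; in check: yes, from the white knight on f7.
Black has 3 legal replies: Kh7, Kg6, Kh5.
In check but a legal move exists → not checkmate.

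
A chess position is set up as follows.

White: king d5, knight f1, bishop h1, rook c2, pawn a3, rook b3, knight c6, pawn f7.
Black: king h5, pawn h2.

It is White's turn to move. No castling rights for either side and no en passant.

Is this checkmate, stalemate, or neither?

neither

White to move; white king on d5.
In check: no.
Legal moves for White include: Nd8, Nb8, Ne7, Na7, Ne5, Na5, Nd4, Nb4, Ke6, Kd6, Ke5, Kc5, Ke4, Kd4, Kc4, Rb8, Rb7, Rb6, ... (list truncated; more exist).
White has legal moves and is not in check → neither.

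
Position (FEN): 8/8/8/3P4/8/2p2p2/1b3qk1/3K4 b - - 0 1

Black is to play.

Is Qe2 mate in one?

yes

After Qe2: white king on d1; in check: yes, from the black queen on e2.
King squares — c1: attacked by Bb2; e1: attacked by Qe2; c2: attacked by Qe2; d2: attacked by Qe2; e2: attacked by Pf3.
White has no legal moves → checkmate.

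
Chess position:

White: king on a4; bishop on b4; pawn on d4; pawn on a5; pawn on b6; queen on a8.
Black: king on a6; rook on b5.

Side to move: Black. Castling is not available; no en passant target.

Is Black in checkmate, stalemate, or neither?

Black to move; black king on a6.
In check: yes, from the white queen on a8.
King squares — a5: attacked by Ka4; b5: own rook; b6: attacked by Pa5; a7: attacked by Pb6; b7: attacked by Qa8.
Legal moves for Black: none.
In check with no legal moves → checkmate.

checkmate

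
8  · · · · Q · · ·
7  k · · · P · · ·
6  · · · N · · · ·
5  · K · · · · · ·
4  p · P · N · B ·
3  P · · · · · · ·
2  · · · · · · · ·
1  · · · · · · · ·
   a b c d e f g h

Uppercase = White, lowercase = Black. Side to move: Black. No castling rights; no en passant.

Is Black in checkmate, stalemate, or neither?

stalemate

Black to move; black king on a7.
In check: no.
King squares — a6: attacked by Kb5; b6: attacked by Kb5; b7: attacked by Nd6; a8: attacked by Qe8; b8: attacked by Qe8.
Legal moves for Black: none.
Not in check and no legal moves → stalemate.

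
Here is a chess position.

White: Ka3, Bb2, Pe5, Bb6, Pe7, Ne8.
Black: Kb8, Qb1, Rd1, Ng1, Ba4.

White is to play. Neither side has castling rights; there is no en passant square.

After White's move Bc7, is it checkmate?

After Bc7: black king on b8; in check: yes, from the white bishop on c7.
Black has 4 legal replies: Kc8, Ka8, Kb7, Ka7.
In check but a legal move exists → not checkmate.

no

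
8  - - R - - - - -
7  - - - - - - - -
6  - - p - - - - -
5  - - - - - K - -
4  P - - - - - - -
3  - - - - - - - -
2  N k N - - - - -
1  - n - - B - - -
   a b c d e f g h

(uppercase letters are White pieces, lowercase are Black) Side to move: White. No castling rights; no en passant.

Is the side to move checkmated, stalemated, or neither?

neither

White to move; white king on f5.
In check: no.
Legal moves for White include: Rh8, Rg8, Rf8, Re8, Rd8, Rb8+, Ra8, Rc7, Rxc6, Kg6, Kf6, Ke6, Kg5, Ke5, Kg4, Kf4, Ke4, Nd4, ... (list truncated; more exist).
White has legal moves and is not in check → neither.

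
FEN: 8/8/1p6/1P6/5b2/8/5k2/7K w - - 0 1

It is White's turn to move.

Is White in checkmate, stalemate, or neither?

stalemate

White to move; white king on h1.
In check: no.
King squares — g1: attacked by Kf2; g2: attacked by Kf2; h2: attacked by Bf4.
Legal moves for White: none.
Not in check and no legal moves → stalemate.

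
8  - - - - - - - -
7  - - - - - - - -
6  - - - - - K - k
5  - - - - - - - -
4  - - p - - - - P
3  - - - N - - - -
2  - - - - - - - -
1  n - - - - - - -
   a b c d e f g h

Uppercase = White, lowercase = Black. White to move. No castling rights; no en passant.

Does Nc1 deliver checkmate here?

no

After Nc1: black king on h6; in check: no.
Black is not in check, so this cannot be checkmate.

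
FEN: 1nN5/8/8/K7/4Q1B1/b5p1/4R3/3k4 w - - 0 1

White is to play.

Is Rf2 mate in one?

no

After Rf2: black king on d1; in check: yes, from the white bishop on g4.
Black has 1 legal reply: Kc1.
In check but a legal move exists → not checkmate.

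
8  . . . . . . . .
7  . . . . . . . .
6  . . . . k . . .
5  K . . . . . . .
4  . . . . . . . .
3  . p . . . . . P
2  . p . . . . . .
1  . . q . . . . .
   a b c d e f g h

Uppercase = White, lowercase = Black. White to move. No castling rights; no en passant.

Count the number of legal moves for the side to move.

White to move; king on a5.
In check: no.
Legal moves: Kb6, Ka6, Kb5, Kb4, Ka4, h4.
Count: 6.

6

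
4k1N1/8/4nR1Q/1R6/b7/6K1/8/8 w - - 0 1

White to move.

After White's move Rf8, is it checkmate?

no

After Rf8: black king on e8; in check: yes, from the white rook on f8.
Black has 2 legal replies: Kd7, Nxf8.
In check but a legal move exists → not checkmate.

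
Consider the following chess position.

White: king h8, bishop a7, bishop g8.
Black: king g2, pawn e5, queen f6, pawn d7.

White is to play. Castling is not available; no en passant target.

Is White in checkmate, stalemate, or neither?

neither

White to move; white king on h8.
In check: yes, from the black queen on f6.
King squares — g7: attacked by Qf6; h7: available; g8: own bishop.
Legal moves for White: Kh7.
White is in check but has 1 legal move → neither.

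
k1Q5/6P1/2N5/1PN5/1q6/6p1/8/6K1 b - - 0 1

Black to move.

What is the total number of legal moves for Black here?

0

Black to move; king on a8.
In check: yes, from the white queen on c8.
Legal moves: none.
Count: 0.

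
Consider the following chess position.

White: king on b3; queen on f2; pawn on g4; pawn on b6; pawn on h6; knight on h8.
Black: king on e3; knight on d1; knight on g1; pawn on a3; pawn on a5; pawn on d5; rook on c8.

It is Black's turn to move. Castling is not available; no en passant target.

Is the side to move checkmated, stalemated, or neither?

neither

Black to move; black king on e3.
In check: yes, from the white queen on f2.
King squares — d2: attacked by Qf2; e2: attacked by Qf2; f2: available; d3: available; f3: attacked by Qf2; d4: attacked by Qf2; e4: available; f4: attacked by Qf2.
Legal moves for Black: Ke4, Kd3, Kxf2, Nxf2.
Black is in check but has 4 legal moves → neither.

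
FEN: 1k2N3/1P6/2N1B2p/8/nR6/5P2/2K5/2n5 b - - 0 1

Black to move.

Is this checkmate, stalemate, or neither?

checkmate

Black to move; black king on b8.
In check: yes, from the white knight on c6.
King squares — a7: attacked by Nc6; b7: attacked by Rb4; c7: attacked by Ne8; a8: attacked by Pb7; c8: attacked by Be6.
Legal moves for Black: none.
In check with no legal moves → checkmate.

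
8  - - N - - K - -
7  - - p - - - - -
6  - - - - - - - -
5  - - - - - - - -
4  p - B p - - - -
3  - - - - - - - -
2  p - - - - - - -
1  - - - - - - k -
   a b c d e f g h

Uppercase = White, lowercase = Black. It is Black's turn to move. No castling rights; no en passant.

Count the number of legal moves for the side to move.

Black to move; king on g1.
In check: no.
Legal moves: Kh2, Kg2, Kf2, Kh1, c6, d3, a3, a1=Q, a1=R, a1=B, a1=N, c5.
Count: 12.

12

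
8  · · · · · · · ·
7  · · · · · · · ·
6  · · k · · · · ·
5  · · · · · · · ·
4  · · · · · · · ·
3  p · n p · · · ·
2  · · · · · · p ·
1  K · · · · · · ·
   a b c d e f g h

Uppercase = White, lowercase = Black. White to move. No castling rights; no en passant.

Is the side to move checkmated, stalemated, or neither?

stalemate

White to move; white king on a1.
In check: no.
King squares — b1: attacked by Nc3; a2: attacked by Nc3; b2: attacked by Pa3.
Legal moves for White: none.
Not in check and no legal moves → stalemate.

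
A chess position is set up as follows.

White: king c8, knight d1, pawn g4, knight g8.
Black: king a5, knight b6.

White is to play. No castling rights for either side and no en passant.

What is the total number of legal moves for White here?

4

White to move; king on c8.
In check: yes, from the black knight on b6.
Legal moves: Kd8, Kb8, Kc7, Kb7.
Count: 4.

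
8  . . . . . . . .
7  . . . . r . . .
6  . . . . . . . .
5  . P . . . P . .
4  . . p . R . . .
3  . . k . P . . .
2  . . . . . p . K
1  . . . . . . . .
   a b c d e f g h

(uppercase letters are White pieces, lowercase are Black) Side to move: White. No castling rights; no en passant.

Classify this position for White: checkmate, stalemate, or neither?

neither

White to move; white king on h2.
In check: no.
Legal moves for White: Rxe7, Re6, Re5, Rh4, Rg4, Rf4, Rd4, Rxc4+, Kh3, Kg3, Kg2, Kh1, f6, b6.
White has 14 legal moves and is not in check → neither.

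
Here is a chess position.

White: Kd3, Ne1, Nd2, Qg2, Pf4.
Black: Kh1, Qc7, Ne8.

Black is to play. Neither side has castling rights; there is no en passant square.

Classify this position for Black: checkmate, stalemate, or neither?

Black to move; black king on h1.
In check: yes, from the white queen on g2.
King squares — g1: attacked by Qg2; g2: attacked by Ne1; h2: attacked by Qg2.
Legal moves for Black: none.
In check with no legal moves → checkmate.

checkmate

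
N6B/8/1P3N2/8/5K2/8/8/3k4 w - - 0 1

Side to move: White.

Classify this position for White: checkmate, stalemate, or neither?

neither

White to move; white king on f4.
In check: no.
Legal moves for White include: Bg7, Nc7, Ng8, Ne8, Nh7, Nd7, Nh5, Nd5, Ng4, Ne4, Kg5, Kf5, Ke5, Kg4, Ke4, Kg3, Kf3, Ke3, ... (list truncated; more exist).
White has legal moves and is not in check → neither.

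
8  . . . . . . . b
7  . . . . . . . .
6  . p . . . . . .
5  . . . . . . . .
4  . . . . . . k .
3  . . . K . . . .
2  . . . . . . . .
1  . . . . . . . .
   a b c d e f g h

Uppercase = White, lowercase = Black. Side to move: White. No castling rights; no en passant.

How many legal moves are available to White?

White to move; king on d3.
In check: no.
Legal moves: Ke4, Kc4, Ke3, Ke2, Kd2, Kc2.
Count: 6.

6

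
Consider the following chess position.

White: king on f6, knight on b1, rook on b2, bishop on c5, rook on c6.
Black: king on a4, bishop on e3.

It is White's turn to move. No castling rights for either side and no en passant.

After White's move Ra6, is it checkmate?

After Ra6: black king on a4; in check: yes, from the white rook on a6.
King squares — a3: attacked by Nb1; b3: attacked by Rb2; b4: attacked by Rb2; a5: attacked by Ra6; b5: attacked by Rb2.
Black has no legal moves → checkmate.

yes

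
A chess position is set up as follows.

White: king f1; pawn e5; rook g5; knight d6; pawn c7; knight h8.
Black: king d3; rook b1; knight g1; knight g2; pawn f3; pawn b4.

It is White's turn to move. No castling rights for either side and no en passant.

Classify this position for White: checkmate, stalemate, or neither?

White to move; white king on f1.
In check: yes, from the black rook on b1.
Legal moves for White: Kf2.
White is in check but has 1 legal move → neither.

neither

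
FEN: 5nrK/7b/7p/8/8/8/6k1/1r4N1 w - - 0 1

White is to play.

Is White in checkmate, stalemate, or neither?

checkmate

White to move; white king on h8.
In check: yes, from the black rook on g8.
King squares — g7: attacked by Rg8; h7: attacked by Nf8; g8: attacked by Bh7.
Legal moves for White: none.
In check with no legal moves → checkmate.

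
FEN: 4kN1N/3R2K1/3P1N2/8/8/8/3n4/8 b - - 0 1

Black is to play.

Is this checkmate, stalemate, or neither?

Black to move; black king on e8.
In check: yes, from the white knight on f6.
King squares — d7: attacked by Nf6; e7: attacked by Pd6; f7: attacked by Rd7; d8: attacked by Rd7; f8: attacked by Kg7.
Legal moves for Black: none.
In check with no legal moves → checkmate.

checkmate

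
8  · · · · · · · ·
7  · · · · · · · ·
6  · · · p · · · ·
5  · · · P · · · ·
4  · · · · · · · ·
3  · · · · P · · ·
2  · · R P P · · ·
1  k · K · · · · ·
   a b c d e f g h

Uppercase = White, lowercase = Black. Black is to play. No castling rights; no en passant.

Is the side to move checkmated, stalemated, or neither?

Black to move; black king on a1.
In check: no.
King squares — b1: attacked by Kc1; a2: attacked by Rc2; b2: attacked by Kc1.
Legal moves for Black: none.
Not in check and no legal moves → stalemate.

stalemate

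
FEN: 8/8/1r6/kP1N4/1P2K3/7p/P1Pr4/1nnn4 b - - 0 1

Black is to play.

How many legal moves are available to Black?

2

Black to move; king on a5.
In check: yes, from the white pawn on b4.
Legal moves: Kxb5, Ka4.
Count: 2.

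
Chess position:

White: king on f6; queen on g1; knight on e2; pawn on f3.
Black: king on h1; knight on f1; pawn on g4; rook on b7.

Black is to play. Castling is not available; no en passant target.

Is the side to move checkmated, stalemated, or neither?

checkmate

Black to move; black king on h1.
In check: yes, from the white queen on g1.
King squares — g1: attacked by Ne2; g2: attacked by Qg1; h2: attacked by Qg1.
Legal moves for Black: none.
In check with no legal moves → checkmate.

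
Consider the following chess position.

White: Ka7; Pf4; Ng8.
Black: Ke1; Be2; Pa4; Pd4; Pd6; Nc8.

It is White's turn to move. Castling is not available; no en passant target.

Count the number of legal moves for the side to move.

3

White to move; king on a7.
In check: yes, from the black knight on c8.
Legal moves: Kb8, Ka8, Kb7.
Count: 3.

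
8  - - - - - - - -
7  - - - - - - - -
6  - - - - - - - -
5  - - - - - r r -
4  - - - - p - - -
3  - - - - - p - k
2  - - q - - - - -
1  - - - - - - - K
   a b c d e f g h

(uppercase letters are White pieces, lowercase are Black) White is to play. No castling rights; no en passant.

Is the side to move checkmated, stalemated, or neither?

stalemate

White to move; white king on h1.
In check: no.
King squares — g1: attacked by Rg5; g2: attacked by Qc2; h2: attacked by Qc2.
Legal moves for White: none.
Not in check and no legal moves → stalemate.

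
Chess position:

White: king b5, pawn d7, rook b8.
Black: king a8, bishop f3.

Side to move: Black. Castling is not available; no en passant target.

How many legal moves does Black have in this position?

2

Black to move; king on a8.
In check: yes, from the white rook on b8.
Legal moves: Kxb8, Ka7.
Count: 2.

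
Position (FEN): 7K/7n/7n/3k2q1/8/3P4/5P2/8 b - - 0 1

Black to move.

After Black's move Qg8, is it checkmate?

After Qg8: white king on h8; in check: yes, from the black queen on g8.
King squares — g7: attacked by Qg8; h7: attacked by Qg8; g8: attacked by Nh6.
White has no legal moves → checkmate.

yes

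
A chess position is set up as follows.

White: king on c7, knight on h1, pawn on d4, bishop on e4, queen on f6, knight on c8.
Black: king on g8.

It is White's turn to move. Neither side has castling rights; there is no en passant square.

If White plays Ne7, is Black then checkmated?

yes

After Ne7: black king on g8; in check: yes, from the white knight on e7.
King squares — f7: attacked by Qf6; g7: attacked by Qf6; h7: attacked by Be4; f8: attacked by Qf6; h8: attacked by Qf6.
Black has no legal moves → checkmate.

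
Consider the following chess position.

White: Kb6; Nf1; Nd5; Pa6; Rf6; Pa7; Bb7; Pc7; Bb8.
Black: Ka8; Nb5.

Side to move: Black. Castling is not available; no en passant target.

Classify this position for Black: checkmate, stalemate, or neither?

Black to move; black king on a8.
In check: yes, from the white bishop on b7.
King squares — a7: attacked by Kb6; b7: attacked by Pa6; b8: attacked by Pa7.
Legal moves for Black: none.
In check with no legal moves → checkmate.

checkmate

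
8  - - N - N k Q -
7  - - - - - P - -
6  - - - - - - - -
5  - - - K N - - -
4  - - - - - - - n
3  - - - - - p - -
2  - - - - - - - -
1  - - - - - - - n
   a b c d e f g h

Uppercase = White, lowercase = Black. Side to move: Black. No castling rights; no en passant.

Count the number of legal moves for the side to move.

0

Black to move; king on f8.
In check: yes, from the white queen on g8.
Legal moves: none.
Count: 0.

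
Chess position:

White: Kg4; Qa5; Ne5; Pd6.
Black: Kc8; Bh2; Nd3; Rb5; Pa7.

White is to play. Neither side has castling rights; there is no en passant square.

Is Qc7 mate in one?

After Qc7: black king on c8; in check: yes, from the white queen on c7.
King squares — b7: attacked by Qc7; c7: attacked by Pd6; d7: attacked by Ne5; b8: attacked by Qc7; d8: attacked by Qc7.
Black has no legal moves → checkmate.

yes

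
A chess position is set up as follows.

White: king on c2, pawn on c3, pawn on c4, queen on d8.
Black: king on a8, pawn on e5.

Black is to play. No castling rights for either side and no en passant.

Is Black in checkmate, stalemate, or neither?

Black to move; black king on a8.
In check: yes, from the white queen on d8.
King squares — a7: available; b7: available; b8: attacked by Qd8.
Legal moves for Black: Kb7, Ka7.
Black is in check but has 2 legal moves → neither.

neither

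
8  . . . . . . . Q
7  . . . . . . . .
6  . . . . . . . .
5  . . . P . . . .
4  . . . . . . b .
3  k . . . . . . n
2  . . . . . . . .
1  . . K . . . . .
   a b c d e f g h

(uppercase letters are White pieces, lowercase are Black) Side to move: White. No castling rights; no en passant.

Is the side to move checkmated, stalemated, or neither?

White to move; white king on c1.
In check: no.
Legal moves for White include: Qg8, Qf8+, Qe8, Qd8, Qc8, Qb8, Qa8+, Qh7, Qg7, Qh6, Qf6, Qh5, Qe5, Qh4, Qd4, Qxh3+, Qc3+, Qb2+, ... (list truncated; more exist).
White has legal moves and is not in check → neither.

neither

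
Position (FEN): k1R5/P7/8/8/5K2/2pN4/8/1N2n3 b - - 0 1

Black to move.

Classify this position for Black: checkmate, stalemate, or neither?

Black to move; black king on a8.
In check: yes, from the white rook on c8.
King squares — a7: available; b7: available; b8: attacked by Pa7.
Legal moves for Black: Kb7, Kxa7.
Black is in check but has 2 legal moves → neither.

neither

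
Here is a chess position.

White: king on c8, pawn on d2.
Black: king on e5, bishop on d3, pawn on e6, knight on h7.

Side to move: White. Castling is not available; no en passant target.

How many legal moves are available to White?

White to move; king on c8.
In check: no.
Legal moves: Kd8, Kb8, Kd7, Kc7, Kb7.
Count: 5.

5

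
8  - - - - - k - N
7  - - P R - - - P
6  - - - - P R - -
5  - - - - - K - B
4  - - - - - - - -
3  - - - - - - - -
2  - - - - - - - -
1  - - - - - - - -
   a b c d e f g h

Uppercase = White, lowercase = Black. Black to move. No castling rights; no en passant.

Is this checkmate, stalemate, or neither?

Black to move; black king on f8.
In check: yes, from the white rook on f6.
King squares — e7: attacked by Rd7; f7: attacked by Bh5; g7: attacked by Rd7; e8: attacked by Bh5; g8: attacked by Ph7.
Legal moves for Black: none.
In check with no legal moves → checkmate.

checkmate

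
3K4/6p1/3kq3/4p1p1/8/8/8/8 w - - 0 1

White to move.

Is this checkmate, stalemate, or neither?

White to move; white king on d8.
In check: no.
King squares — c7: attacked by Kd6; d7: attacked by Kd6; e7: attacked by Kd6; c8: attacked by Qe6; e8: attacked by Qe6.
Legal moves for White: none.
Not in check and no legal moves → stalemate.

stalemate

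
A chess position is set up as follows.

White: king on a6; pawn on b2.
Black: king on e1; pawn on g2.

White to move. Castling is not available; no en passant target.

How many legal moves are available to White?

7

White to move; king on a6.
In check: no.
Legal moves: Kb7, Ka7, Kb6, Kb5, Ka5, b3, b4.
Count: 7.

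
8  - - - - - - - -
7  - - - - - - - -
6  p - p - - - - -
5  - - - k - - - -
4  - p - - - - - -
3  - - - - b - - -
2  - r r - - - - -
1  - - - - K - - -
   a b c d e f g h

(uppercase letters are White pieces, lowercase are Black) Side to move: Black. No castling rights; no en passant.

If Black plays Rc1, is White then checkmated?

After Rc1: white king on e1; in check: yes, from the black rook on c1.
King squares — d1: attacked by Rc1; f1: attacked by Rc1; d2: attacked by Rb2; e2: attacked by Rb2; f2: attacked by Rb2.
White has no legal moves → checkmate.

yes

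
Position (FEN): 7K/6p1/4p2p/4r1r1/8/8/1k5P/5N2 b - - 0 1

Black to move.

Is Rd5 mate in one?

no

After Rd5: white king on h8; in check: no.
White is not in check, so this cannot be checkmate.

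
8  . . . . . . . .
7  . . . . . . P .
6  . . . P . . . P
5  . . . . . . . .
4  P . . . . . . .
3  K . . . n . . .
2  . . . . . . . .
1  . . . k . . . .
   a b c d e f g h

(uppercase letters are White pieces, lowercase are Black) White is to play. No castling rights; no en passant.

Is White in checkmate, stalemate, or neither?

White to move; white king on a3.
In check: no.
Legal moves for White: Kb4, Kb3, Kb2, Ka2, g8=Q, g8=R, g8=B, g8=N, h7, d7, a5.
White has 11 legal moves and is not in check → neither.

neither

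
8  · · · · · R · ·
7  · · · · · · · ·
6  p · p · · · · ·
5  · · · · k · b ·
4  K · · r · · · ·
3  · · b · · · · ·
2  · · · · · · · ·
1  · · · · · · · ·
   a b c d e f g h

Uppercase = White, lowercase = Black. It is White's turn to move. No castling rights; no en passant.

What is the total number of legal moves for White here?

White to move; king on a4.
In check: yes, from the black rook on d4.
Legal moves: Kb3, Ka3.
Count: 2.

2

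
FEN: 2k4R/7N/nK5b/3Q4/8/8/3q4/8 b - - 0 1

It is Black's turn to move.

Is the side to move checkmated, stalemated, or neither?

Black to move; black king on c8.
In check: yes, from the white rook on h8.
Legal moves for Black: Bf8.
Black is in check but has 1 legal move → neither.

neither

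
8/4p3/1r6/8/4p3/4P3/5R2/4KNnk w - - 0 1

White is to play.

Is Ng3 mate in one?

After Ng3: black king on h1; in check: yes, from the white knight on g3.
King squares — g1: own knight; g2: attacked by Rf2; h2: attacked by Rf2.
Black has no legal moves → checkmate.

yes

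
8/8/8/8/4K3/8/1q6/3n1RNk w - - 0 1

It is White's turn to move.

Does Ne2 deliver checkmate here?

no

After Ne2: black king on h1; in check: yes, from the white rook on f1.
Black has 2 legal replies: Kh2, Kg2.
In check but a legal move exists → not checkmate.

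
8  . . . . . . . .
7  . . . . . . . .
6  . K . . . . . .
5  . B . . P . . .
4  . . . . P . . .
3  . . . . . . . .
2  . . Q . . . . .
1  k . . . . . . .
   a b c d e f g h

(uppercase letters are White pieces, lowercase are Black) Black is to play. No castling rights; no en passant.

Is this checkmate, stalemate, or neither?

Black to move; black king on a1.
In check: no.
King squares — b1: attacked by Qc2; a2: attacked by Qc2; b2: attacked by Qc2.
Legal moves for Black: none.
Not in check and no legal moves → stalemate.

stalemate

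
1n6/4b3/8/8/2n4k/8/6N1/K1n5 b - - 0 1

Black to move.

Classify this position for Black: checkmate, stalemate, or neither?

neither

Black to move; black king on h4.
In check: yes, from the white knight on g2.
King squares — g3: available; h3: available; g4: available; g5: available; h5: available.
Legal moves for Black: Kh5, Kg5, Kg4, Kh3, Kg3.
Black is in check but has 5 legal moves → neither.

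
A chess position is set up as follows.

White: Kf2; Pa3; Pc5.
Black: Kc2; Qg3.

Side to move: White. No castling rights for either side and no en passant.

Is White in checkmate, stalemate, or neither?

neither

White to move; white king on f2.
In check: yes, from the black queen on g3.
Legal moves for White: Kxg3, Ke2, Kf1.
White is in check but has 3 legal moves → neither.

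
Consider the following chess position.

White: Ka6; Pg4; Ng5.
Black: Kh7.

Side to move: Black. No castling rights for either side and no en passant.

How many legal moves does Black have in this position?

5

Black to move; king on h7.
In check: yes, from the white knight on g5.
Legal moves: Kh8, Kg8, Kg7, Kh6, Kg6.
Count: 5.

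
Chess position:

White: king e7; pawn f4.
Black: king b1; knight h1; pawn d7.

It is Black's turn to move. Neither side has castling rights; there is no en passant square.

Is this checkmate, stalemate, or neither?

Black to move; black king on b1.
In check: no.
Legal moves for Black: Ng3, Nf2, Kc2, Kb2, Ka2, Kc1, Ka1, d6, d5.
Black has 9 legal moves and is not in check → neither.

neither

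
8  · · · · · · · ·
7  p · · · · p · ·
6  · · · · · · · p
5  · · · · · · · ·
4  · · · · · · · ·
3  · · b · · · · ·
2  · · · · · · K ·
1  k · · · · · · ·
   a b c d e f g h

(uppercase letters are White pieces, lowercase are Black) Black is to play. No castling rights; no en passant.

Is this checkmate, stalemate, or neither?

neither

Black to move; black king on a1.
In check: no.
Legal moves for Black: Bh8, Bg7, Bf6, Be5, Ba5, Bd4, Bb4, Bd2, Bb2, Be1, Kb2, Ka2, Kb1, f6, a6, h5, f5, a5.
Black has 18 legal moves and is not in check → neither.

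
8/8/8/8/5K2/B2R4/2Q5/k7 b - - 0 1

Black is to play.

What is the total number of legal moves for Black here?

0

Black to move; king on a1.
In check: no.
Legal moves: none.
Count: 0.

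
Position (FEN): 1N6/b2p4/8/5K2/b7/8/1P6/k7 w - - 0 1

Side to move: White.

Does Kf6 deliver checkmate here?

After Kf6: black king on a1; in check: no.
Black is not in check, so this cannot be checkmate.

no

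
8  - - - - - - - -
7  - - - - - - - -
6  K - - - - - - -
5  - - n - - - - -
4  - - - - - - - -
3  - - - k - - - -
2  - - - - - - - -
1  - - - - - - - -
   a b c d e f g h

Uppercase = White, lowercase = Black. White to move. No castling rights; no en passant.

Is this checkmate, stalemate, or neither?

White to move; white king on a6.
In check: yes, from the black knight on c5.
Legal moves for White: Ka7, Kb6, Kb5, Ka5.
White is in check but has 4 legal moves → neither.

neither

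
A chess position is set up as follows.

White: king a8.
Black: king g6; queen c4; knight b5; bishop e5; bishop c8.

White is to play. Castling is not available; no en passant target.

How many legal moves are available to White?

0

White to move; king on a8.
In check: no.
Legal moves: none.
Count: 0.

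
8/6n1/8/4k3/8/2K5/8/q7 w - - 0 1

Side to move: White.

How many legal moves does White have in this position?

6

White to move; king on c3.
In check: yes, from the black queen on a1.
Legal moves: Kc4, Kb4, Kd3, Kb3, Kd2, Kc2.
Count: 6.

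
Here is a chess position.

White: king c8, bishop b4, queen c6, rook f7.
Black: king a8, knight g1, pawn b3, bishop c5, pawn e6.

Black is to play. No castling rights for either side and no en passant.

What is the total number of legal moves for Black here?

0

Black to move; king on a8.
In check: yes, from the white queen on c6.
Legal moves: none.
Count: 0.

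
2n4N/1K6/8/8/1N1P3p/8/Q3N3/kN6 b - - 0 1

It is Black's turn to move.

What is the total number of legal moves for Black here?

0

Black to move; king on a1.
In check: yes, from the white queen on a2.
Legal moves: none.
Count: 0.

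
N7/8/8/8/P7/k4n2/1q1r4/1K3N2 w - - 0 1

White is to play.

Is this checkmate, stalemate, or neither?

checkmate

White to move; white king on b1.
In check: yes, from the black queen on b2.
King squares — a1: attacked by Qb2; c1: attacked by Qb2; a2: attacked by Qb2; b2: attacked by Rd2; c2: attacked by Qb2.
Legal moves for White: none.
In check with no legal moves → checkmate.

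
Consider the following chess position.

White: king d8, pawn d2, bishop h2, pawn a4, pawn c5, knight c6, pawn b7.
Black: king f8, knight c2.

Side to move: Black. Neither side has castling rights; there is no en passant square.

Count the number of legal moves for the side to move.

Black to move; king on f8.
In check: no.
Legal moves: Kg8, Kg7, Kf7, Nd4, Nb4, Ne3, Na3, Ne1, Na1.
Count: 9.

9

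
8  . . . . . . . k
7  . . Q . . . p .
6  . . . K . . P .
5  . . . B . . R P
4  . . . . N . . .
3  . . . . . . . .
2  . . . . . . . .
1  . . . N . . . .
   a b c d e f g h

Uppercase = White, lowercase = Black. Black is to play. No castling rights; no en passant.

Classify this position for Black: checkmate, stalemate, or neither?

Black to move; black king on h8.
In check: no.
King squares — g7: own pawn; h7: attacked by Pg6; g8: attacked by Bd5.
Legal moves for Black: none.
Not in check and no legal moves → stalemate.

stalemate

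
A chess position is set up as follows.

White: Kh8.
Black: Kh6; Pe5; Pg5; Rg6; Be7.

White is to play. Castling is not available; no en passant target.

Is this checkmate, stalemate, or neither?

White to move; white king on h8.
In check: no.
King squares — g7: attacked by Rg6; h7: attacked by Kh6; g8: attacked by Rg6.
Legal moves for White: none.
Not in check and no legal moves → stalemate.

stalemate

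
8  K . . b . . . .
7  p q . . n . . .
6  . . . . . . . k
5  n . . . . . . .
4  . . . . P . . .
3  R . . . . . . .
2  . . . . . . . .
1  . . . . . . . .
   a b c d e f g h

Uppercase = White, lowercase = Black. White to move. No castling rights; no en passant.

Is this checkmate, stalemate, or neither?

White to move; white king on a8.
In check: yes, from the black queen on b7.
King squares — a7: attacked by Qb7; b7: attacked by Na5; b8: attacked by Qb7.
Legal moves for White: none.
In check with no legal moves → checkmate.

checkmate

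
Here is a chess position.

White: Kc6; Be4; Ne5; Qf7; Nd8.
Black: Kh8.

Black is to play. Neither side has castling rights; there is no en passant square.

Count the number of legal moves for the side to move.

Black to move; king on h8.
In check: no.
Legal moves: none.
Count: 0.

0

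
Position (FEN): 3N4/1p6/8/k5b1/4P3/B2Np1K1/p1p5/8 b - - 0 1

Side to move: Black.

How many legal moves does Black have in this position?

21

Black to move; king on a5.
In check: no.
Legal moves: Bxd8, Be7, Bh6, Bf6, Bh4+, Bf4+, Kb6, Ka6, Kb5, Ka4, b6, e2, c1=Q, c1=R, c1=B, c1=N, a1=Q, a1=R, a1=B, a1=N, b5.
Count: 21.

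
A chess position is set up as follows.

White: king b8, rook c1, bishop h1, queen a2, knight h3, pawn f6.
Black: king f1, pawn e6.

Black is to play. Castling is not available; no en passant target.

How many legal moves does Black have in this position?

Black to move; king on f1.
In check: yes, from the white rook on c1.
Legal moves: none.
Count: 0.

0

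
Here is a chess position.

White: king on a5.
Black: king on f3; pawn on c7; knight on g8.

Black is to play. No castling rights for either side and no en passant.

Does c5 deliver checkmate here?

no

After c5: white king on a5; in check: no.
White is not in check, so this cannot be checkmate.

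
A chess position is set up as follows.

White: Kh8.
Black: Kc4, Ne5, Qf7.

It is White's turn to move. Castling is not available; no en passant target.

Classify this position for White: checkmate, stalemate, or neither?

stalemate

White to move; white king on h8.
In check: no.
King squares — g7: attacked by Qf7; h7: attacked by Qf7; g8: attacked by Qf7.
Legal moves for White: none.
Not in check and no legal moves → stalemate.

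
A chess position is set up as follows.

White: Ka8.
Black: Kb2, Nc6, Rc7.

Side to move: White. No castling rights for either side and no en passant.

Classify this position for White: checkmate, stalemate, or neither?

stalemate

White to move; white king on a8.
In check: no.
King squares — a7: attacked by Nc6; b7: attacked by Rc7; b8: attacked by Nc6.
Legal moves for White: none.
Not in check and no legal moves → stalemate.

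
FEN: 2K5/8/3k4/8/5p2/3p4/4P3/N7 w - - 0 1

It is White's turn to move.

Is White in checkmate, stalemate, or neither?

neither

White to move; white king on c8.
In check: no.
Legal moves for White: Kd8, Kb8, Kb7, Nb3, Nc2, exd3, e3, e4.
White has 8 legal moves and is not in check → neither.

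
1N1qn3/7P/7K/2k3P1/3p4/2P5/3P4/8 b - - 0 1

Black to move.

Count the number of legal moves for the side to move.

Black to move; king on c5.
In check: no.
Legal moves: Ng7, Nc7, Nf6, Nd6, Qc8, Qxb8, Qe7, Qd7, Qc7, Qf6+, Qd6+, Qb6+, Qxg5+, Qd5, Qa5, Kd6, Kb6, Kd5, Kb5, Kc4, dxc3, d3.
Count: 22.

22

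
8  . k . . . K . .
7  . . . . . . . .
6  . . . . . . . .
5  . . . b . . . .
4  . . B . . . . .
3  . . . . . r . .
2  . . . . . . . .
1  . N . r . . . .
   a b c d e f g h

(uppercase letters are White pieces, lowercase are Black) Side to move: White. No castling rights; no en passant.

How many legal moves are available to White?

White to move; king on f8.
In check: yes, from the black rook on f3.
Legal moves: Ke8, Kg7, Ke7.
Count: 3.

3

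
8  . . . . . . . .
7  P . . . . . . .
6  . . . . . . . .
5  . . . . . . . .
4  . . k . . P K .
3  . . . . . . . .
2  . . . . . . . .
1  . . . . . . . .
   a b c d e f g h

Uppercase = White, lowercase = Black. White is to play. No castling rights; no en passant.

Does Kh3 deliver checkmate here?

no

After Kh3: black king on c4; in check: no.
Black is not in check, so this cannot be checkmate.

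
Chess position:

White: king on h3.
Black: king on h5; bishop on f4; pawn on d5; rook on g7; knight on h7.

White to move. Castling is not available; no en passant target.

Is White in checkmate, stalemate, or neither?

stalemate

White to move; white king on h3.
In check: no.
King squares — g2: attacked by Rg7; h2: attacked by Bf4; g3: attacked by Bf4; g4: attacked by Kh5; h4: attacked by Kh5.
Legal moves for White: none.
Not in check and no legal moves → stalemate.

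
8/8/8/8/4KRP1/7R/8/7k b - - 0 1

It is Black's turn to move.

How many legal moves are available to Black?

2

Black to move; king on h1.
In check: yes, from the white rook on h3.
Legal moves: Kg2, Kg1.
Count: 2.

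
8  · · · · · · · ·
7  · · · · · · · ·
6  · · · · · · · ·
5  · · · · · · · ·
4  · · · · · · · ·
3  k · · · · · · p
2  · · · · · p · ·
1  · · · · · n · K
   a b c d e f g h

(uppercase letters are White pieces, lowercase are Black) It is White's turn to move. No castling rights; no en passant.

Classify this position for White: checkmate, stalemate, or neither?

stalemate

White to move; white king on h1.
In check: no.
King squares — g1: attacked by Pf2; g2: attacked by Ph3; h2: attacked by Nf1.
Legal moves for White: none.
Not in check and no legal moves → stalemate.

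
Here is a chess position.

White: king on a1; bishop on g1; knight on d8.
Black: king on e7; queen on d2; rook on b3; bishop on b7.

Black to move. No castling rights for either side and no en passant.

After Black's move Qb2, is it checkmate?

yes

After Qb2: white king on a1; in check: yes, from the black queen on b2.
King squares — b1: attacked by Qb2; a2: attacked by Qb2; b2: attacked by Rb3.
White has no legal moves → checkmate.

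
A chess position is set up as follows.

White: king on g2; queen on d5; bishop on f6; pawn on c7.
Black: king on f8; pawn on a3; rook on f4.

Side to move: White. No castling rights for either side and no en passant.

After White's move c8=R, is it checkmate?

After c8=R: black king on f8; in check: yes, from the white rook on c8.
King squares — e7: attacked by Bf6; f7: attacked by Qd5; g7: attacked by Bf6; e8: attacked by Rc8; g8: attacked by Qd5.
Black has no legal moves → checkmate.

yes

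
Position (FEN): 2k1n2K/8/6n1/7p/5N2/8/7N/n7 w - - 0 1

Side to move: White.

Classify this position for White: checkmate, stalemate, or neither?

neither

White to move; white king on h8.
In check: yes, from the black knight on g6.
King squares — g7: attacked by Ne8; h7: available; g8: available.
Legal moves for White: Kg8, Kh7, Nxg6.
White is in check but has 3 legal moves → neither.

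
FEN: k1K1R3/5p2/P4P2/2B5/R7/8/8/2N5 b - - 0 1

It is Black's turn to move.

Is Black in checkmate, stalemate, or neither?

stalemate

Black to move; black king on a8.
In check: no.
King squares — a7: attacked by Bc5; b7: attacked by Pa6; b8: attacked by Kc8.
Legal moves for Black: none.
Not in check and no legal moves → stalemate.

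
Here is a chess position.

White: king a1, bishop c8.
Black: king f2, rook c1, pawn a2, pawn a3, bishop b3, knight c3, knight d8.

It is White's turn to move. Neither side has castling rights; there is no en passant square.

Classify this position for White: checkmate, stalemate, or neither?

checkmate

White to move; white king on a1.
In check: yes, from the black rook on c1.
King squares — b1: attacked by Rc1; a2: attacked by Bb3; b2: attacked by Pa3.
Legal moves for White: none.
In check with no legal moves → checkmate.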